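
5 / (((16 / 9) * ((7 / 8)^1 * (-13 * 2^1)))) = -45 / 364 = -0.12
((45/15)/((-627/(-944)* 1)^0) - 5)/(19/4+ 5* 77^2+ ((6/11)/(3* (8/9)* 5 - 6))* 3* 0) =-8/118599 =-0.00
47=47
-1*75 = -75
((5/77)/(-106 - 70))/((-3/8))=5/5082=0.00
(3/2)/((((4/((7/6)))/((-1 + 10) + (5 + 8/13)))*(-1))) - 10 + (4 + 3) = -977/104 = -9.39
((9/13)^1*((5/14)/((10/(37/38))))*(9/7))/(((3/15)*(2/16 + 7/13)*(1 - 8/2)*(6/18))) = -4995/21413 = -0.23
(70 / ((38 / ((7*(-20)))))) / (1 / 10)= -49000 / 19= -2578.95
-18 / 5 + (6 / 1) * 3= 72 / 5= 14.40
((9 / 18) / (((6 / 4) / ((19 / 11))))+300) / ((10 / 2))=9919 / 165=60.12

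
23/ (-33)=-23/ 33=-0.70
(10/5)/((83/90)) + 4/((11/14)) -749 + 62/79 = -740.96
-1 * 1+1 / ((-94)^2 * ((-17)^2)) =-2553603 / 2553604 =-1.00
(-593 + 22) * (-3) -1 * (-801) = 2514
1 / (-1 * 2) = -1 / 2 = -0.50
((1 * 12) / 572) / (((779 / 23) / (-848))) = -58512 / 111397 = -0.53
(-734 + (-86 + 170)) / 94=-325 / 47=-6.91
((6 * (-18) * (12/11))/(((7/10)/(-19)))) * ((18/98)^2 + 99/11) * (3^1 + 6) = 48068510400/184877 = 260002.65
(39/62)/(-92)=-39/5704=-0.01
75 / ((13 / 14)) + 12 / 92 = 24189 / 299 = 80.90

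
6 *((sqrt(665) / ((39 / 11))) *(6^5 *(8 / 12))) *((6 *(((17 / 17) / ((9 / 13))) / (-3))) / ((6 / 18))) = -76032 *sqrt(665) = -1960682.34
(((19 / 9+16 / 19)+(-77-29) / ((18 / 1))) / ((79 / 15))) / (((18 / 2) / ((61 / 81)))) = -153110 / 3282687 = -0.05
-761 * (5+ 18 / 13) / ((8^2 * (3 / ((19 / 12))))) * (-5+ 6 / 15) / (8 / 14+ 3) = 193215617 / 3744000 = 51.61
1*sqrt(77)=8.77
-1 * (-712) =712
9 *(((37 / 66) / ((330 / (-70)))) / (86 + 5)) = -37 / 3146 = -0.01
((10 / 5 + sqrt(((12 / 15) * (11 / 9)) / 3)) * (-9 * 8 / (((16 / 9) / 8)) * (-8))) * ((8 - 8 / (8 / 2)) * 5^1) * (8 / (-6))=-207360 - 4608 * sqrt(165)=-266550.83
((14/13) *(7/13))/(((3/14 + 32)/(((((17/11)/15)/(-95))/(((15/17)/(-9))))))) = 396508/1991221375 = 0.00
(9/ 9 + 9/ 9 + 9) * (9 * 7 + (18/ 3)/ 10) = 3498/ 5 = 699.60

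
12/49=0.24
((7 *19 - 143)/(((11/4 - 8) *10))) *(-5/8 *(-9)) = 15/14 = 1.07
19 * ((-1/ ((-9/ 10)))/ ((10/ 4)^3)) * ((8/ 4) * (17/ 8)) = 1292/ 225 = 5.74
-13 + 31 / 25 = -294 / 25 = -11.76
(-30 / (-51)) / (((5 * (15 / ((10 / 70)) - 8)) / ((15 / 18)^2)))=25 / 29682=0.00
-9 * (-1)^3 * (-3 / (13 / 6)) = -162 / 13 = -12.46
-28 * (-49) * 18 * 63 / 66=259308 / 11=23573.45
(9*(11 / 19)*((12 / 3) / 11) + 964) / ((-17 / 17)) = -18352 / 19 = -965.89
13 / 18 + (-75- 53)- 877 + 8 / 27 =-54215 / 54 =-1003.98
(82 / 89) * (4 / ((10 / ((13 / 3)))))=2132 / 1335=1.60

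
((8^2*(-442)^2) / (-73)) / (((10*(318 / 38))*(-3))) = 118781312 / 174105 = 682.24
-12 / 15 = -4 / 5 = -0.80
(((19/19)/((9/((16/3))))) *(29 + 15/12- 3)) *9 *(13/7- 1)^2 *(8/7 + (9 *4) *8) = 10589568/343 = 30873.38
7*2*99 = 1386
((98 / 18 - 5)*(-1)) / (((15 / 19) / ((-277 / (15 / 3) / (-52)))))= -5263 / 8775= -0.60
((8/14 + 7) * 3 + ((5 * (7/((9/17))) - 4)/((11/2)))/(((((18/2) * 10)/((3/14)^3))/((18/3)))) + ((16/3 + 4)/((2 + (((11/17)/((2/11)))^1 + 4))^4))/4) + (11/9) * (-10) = 15911156400375527/1515384182812500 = 10.50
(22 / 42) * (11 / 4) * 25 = 36.01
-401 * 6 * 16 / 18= -6416 / 3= -2138.67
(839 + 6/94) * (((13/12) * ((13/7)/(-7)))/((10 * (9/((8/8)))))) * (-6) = 16.08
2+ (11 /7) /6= 95 /42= 2.26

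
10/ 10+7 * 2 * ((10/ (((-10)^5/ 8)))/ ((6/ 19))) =3617/ 3750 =0.96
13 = 13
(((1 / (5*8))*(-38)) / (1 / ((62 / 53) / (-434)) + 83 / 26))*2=247 / 47815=0.01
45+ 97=142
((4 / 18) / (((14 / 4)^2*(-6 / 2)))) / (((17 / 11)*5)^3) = -0.00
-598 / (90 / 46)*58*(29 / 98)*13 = -68196.14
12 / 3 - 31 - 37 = -64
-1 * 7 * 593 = -4151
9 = 9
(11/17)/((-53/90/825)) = -816750/901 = -906.49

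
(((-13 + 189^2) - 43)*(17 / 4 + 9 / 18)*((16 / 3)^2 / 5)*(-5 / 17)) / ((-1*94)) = 21684320 / 7191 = 3015.48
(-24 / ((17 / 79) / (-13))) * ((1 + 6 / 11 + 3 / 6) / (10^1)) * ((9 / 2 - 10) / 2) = -27729 / 34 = -815.56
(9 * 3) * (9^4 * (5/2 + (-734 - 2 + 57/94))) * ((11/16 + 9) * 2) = -472905431055/188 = -2515454420.51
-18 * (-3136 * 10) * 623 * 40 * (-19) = -267269990400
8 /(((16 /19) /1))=19 /2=9.50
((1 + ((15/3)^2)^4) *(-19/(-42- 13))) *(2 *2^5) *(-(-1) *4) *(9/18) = 950002432/55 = 17272771.49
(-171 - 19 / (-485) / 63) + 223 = 1588879 / 30555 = 52.00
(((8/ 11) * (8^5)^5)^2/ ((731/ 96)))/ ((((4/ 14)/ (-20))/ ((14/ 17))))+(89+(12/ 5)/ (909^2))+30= -11834588137075074782731337291164101887690371009499424062777/ 2070752454045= -5715114867524331623316643000000000000000000000.00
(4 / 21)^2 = 16 / 441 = 0.04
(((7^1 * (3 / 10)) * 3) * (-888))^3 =-21886209834048 / 125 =-175089678672.38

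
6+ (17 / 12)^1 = 89 / 12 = 7.42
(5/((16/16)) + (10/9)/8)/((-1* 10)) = -37/72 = -0.51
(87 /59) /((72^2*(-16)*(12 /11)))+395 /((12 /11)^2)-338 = -6.09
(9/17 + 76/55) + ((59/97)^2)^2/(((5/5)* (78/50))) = 6453114494108/3228220231665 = 2.00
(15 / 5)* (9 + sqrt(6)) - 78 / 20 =3* sqrt(6) + 231 / 10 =30.45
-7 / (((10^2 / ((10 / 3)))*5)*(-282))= 7 / 42300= 0.00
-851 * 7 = -5957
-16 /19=-0.84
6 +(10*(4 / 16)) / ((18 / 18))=17 / 2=8.50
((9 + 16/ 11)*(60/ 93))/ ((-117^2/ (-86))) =197800/ 4667949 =0.04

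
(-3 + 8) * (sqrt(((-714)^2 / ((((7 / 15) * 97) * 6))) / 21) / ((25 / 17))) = 289 * sqrt(2910) / 485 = 32.14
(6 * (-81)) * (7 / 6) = -567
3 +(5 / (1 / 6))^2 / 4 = 228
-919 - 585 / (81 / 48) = -3797 / 3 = -1265.67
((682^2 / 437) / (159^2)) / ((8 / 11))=1279091 / 22095594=0.06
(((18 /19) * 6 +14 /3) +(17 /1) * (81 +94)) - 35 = 168170 /57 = 2950.35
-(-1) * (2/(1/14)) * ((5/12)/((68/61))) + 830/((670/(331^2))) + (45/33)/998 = 10183357007143/75023652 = 135735.29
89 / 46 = 1.93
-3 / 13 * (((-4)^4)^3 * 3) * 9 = -104534961.23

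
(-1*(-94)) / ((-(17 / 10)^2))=-9400 / 289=-32.53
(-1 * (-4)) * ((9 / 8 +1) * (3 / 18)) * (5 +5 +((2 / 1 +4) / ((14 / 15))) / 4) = 5525 / 336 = 16.44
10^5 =100000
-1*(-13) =13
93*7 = 651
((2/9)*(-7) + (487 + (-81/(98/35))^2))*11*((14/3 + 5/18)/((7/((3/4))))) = 2283565471/296352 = 7705.58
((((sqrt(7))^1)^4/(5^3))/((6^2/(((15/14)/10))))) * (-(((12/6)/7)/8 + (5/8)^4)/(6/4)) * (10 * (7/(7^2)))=-5399/25804800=-0.00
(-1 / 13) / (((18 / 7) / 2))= -7 / 117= -0.06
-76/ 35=-2.17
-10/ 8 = -5/ 4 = -1.25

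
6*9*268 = 14472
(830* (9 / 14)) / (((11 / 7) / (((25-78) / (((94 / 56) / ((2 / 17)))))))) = -11085480 / 8789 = -1261.29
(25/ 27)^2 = 625/ 729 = 0.86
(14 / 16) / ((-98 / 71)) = -71 / 112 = -0.63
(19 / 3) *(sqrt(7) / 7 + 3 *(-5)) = -92.61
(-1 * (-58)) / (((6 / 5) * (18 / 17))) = 2465 / 54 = 45.65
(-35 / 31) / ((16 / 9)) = -315 / 496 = -0.64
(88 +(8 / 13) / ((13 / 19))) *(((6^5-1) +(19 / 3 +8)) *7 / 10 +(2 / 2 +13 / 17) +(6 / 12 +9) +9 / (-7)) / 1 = 48830927176 / 100555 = 485614.11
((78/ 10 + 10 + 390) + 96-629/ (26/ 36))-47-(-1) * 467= 52.88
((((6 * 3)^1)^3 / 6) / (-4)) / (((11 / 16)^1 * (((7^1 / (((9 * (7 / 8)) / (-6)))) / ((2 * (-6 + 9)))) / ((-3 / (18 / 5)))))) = -3645 / 11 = -331.36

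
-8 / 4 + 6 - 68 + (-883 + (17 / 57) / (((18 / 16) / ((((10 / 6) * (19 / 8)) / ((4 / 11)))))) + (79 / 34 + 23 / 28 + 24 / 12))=-18101449 / 19278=-938.97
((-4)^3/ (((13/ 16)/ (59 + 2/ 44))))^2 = 442342047744/ 20449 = 21631475.76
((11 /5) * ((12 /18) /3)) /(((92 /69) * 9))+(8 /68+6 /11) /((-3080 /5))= 77102 /1943865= 0.04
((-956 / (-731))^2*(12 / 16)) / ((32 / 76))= 3255897 / 1068722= 3.05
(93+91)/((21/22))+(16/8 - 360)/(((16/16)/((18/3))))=-41060/21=-1955.24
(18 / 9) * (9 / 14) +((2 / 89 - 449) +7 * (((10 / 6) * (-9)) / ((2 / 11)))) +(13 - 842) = -2310323 / 1246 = -1854.19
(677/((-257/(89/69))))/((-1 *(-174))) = -0.02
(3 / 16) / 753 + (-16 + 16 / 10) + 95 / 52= -3282011 / 261040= -12.57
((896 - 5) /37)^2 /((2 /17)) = 13495977 /2738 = 4929.14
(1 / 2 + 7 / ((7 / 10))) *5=105 / 2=52.50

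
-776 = -776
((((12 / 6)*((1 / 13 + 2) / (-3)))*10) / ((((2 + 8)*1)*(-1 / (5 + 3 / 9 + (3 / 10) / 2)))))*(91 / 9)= 2303 / 30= 76.77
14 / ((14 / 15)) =15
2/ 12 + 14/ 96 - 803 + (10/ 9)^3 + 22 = -9089939/ 11664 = -779.32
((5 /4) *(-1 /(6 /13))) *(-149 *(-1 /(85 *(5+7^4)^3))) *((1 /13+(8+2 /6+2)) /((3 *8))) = -30247 /204573574142208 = -0.00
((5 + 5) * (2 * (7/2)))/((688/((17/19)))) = 595/6536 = 0.09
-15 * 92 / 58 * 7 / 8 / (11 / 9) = -21735 / 1276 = -17.03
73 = 73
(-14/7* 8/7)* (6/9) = -32/21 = -1.52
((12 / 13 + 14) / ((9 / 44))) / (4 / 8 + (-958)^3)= -17072 / 205736991291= -0.00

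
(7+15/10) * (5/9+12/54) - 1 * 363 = -356.39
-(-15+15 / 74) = 1095 / 74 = 14.80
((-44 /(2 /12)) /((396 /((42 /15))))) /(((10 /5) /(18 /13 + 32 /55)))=-19684 /10725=-1.84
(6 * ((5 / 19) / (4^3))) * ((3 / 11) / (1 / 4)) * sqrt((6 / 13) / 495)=3 * sqrt(4290) / 239096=0.00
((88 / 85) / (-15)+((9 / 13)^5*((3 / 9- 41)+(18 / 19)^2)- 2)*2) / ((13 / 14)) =-39999920013536 / 2221659512475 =-18.00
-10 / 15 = -2 / 3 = -0.67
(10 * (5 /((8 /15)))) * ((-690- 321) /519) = -182.62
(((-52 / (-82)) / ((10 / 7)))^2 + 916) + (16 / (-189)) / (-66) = 240144676097 / 262109925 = 916.20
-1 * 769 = -769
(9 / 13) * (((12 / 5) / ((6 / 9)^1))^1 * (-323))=-52326 / 65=-805.02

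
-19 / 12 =-1.58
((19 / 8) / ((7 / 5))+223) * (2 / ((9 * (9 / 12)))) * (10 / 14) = 62915 / 1323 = 47.55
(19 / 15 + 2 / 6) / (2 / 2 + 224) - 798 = -897742 / 1125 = -797.99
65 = 65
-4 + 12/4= -1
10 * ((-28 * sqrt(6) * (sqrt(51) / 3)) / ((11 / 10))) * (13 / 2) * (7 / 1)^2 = -891800 * sqrt(34) / 11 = -472731.17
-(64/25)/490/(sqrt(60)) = -16*sqrt(15)/91875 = -0.00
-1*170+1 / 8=-1359 / 8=-169.88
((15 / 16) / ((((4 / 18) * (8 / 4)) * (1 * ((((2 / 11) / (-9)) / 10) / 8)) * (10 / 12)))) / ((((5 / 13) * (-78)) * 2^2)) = 2673 / 32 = 83.53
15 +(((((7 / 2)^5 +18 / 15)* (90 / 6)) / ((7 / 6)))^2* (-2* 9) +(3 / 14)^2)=-5171662614273 / 6272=-824563554.57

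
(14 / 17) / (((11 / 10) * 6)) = 70 / 561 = 0.12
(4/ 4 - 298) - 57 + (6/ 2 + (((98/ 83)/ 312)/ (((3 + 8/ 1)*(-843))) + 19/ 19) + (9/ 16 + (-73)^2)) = 2391520618577/ 480267216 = 4979.56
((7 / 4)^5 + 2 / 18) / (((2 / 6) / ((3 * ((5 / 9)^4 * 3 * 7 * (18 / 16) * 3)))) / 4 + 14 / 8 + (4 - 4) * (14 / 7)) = 666255625 / 70725888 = 9.42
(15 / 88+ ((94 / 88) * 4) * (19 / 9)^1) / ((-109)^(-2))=86481799 / 792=109194.19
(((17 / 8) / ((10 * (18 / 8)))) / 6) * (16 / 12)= 17 / 810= 0.02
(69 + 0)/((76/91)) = 82.62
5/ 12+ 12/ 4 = 41/ 12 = 3.42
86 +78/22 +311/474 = 470311/5214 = 90.20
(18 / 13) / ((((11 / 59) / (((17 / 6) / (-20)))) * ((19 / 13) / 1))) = -3009 / 4180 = -0.72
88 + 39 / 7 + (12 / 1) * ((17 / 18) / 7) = 1999 / 21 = 95.19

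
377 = 377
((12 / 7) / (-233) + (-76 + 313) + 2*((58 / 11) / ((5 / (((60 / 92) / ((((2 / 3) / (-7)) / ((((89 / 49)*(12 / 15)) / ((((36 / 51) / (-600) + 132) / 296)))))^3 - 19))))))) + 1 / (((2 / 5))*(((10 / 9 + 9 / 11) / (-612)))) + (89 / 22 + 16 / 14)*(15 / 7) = -221682343603139161266676986685121685 / 406757645938749807459314381475574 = -545.00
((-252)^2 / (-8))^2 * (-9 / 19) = -567106596 / 19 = -29847715.58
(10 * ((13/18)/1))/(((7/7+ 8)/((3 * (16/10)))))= 104/27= 3.85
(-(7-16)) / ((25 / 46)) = 16.56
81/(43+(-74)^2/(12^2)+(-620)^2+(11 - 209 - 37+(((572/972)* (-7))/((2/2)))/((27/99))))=236196/1120417373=0.00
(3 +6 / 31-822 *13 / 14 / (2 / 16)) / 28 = -217.97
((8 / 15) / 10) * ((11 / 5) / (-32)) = -11 / 3000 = -0.00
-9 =-9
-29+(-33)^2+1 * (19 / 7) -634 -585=-1094 / 7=-156.29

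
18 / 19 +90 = 1728 / 19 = 90.95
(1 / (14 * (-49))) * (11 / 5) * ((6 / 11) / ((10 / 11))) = -0.00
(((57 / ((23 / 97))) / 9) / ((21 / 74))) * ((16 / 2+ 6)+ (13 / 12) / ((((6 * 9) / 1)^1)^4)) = 97411758691411 / 73925568864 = 1317.70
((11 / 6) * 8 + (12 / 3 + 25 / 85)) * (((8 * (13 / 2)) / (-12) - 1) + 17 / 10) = -105403 / 1530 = -68.89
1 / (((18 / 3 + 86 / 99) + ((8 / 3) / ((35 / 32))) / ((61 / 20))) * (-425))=-42273 / 137764600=-0.00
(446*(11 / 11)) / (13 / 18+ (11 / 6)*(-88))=-2.78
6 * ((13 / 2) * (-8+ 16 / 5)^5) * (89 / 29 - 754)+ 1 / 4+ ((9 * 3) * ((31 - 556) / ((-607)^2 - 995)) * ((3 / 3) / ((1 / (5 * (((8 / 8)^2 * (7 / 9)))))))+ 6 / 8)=74622681.69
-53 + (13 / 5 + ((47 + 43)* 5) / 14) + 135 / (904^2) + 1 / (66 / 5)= -17160971467 / 943884480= -18.18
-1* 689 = -689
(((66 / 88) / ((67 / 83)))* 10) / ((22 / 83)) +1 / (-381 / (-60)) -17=6817773 / 374396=18.21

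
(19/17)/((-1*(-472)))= 19/8024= 0.00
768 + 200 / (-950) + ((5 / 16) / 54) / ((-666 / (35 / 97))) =814245671939 / 1060506432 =767.79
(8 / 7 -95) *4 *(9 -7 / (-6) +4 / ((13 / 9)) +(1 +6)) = -7484.51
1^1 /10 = 1 /10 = 0.10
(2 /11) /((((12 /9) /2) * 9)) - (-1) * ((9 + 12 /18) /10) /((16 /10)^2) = 1723 /4224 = 0.41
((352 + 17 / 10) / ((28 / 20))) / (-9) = -393 / 14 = -28.07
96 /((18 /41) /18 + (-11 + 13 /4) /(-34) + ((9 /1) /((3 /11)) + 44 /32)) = 2.77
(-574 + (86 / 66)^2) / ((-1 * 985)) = 623237 / 1072665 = 0.58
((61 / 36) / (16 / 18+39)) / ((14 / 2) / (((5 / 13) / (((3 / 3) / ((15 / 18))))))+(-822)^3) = -1525 / 19939298919144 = -0.00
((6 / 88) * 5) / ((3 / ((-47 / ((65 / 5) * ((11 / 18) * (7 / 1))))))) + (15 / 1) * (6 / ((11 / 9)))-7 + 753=18047917 / 22022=819.54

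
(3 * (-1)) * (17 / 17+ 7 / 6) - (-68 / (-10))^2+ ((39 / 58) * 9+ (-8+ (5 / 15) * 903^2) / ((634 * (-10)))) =-82330807 / 919300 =-89.56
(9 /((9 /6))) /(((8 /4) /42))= 126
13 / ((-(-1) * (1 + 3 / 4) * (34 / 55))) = 1430 / 119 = 12.02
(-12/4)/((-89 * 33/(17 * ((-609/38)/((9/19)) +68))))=3485/5874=0.59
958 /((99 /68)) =65144 /99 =658.02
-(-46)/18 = 23/9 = 2.56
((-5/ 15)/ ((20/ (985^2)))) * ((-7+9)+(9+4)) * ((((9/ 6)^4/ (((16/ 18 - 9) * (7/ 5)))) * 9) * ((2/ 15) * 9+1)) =70022108475/ 32704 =2141086.98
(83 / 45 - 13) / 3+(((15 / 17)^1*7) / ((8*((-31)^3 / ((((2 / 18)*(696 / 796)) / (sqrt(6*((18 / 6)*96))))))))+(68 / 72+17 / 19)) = -9641 / 5130 - 1015*sqrt(3) / 29025490464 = -1.88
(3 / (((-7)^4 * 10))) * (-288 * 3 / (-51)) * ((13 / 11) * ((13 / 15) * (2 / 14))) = 24336 / 78572725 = 0.00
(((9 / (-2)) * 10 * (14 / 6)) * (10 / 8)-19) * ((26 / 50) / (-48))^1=7813 / 4800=1.63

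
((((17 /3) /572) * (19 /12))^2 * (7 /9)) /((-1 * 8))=-730303 /30530193408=-0.00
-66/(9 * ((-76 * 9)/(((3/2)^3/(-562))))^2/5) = -165/58378078208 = -0.00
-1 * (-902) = 902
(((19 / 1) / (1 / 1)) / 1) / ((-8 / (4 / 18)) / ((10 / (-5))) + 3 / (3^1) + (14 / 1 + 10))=19 / 43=0.44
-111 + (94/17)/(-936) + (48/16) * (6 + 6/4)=-704153/7956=-88.51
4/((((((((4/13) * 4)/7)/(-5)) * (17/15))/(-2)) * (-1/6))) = -1204.41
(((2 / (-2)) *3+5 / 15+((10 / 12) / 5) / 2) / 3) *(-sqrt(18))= 31 *sqrt(2) / 12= 3.65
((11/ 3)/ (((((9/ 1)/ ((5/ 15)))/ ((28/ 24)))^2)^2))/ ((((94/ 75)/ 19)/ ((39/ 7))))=23298275/ 21580756128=0.00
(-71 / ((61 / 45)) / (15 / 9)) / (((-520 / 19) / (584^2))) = 391623.04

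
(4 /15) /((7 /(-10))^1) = -8 /21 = -0.38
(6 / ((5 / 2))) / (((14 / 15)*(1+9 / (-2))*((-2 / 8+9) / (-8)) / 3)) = 3456 / 1715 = 2.02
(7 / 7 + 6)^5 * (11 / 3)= 184877 / 3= 61625.67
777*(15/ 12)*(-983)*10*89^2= -151249712775/ 2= -75624856387.50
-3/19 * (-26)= 78/19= 4.11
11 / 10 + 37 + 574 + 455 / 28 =12567 / 20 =628.35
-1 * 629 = -629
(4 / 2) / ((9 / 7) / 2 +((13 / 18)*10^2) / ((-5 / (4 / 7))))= -36 / 137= -0.26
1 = 1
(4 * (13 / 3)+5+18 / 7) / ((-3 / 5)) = -2615 / 63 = -41.51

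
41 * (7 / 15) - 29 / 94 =26543 / 1410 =18.82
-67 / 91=-0.74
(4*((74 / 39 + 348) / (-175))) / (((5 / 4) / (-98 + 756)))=-20523584 / 4875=-4209.97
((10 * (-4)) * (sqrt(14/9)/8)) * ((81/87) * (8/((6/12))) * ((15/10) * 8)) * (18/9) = -17280 * sqrt(14)/29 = -2229.51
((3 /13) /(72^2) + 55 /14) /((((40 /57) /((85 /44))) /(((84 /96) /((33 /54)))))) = 199538741 /12886016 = 15.48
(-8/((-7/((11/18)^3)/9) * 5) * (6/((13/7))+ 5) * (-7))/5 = -142417/26325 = -5.41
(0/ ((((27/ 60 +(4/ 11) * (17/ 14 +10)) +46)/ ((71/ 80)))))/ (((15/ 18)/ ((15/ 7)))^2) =0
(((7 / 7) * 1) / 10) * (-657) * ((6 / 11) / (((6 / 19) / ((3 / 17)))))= -37449 / 1870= -20.03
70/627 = 0.11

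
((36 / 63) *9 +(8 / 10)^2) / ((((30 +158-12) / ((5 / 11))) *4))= 23 / 6160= 0.00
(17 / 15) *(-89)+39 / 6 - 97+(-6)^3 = -12221 / 30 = -407.37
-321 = -321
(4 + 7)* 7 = 77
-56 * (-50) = 2800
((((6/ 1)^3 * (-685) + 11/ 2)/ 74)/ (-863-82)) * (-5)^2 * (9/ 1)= 1479545/ 3108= 476.04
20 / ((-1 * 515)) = -4 / 103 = -0.04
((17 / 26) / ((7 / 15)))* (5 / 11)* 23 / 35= 5865 / 14014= 0.42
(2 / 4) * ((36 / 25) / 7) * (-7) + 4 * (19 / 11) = 1702 / 275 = 6.19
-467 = -467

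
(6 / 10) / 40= 3 / 200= 0.02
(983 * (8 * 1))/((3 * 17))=7864/51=154.20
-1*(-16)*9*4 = 576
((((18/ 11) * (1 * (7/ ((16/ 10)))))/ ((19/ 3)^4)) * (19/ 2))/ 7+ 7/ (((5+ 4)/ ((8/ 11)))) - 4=-18623675/ 5432328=-3.43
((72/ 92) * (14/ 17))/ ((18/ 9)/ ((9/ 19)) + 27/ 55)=124740/ 912203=0.14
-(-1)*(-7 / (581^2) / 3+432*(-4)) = -249988033 / 144669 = -1728.00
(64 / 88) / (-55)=-8 / 605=-0.01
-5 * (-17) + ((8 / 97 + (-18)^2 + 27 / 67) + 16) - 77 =2264807 / 6499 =348.49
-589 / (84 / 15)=-2945 / 28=-105.18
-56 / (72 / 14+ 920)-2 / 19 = -5100 / 30761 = -0.17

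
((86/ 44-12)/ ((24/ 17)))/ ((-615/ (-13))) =-48841/ 324720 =-0.15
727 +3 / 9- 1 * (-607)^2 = -1103165 / 3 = -367721.67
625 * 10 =6250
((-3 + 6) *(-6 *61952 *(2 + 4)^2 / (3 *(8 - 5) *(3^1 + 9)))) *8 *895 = -2661457920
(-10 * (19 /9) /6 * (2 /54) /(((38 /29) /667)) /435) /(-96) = 667 /419904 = 0.00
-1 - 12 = -13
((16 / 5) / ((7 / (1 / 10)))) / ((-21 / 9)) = -24 / 1225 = -0.02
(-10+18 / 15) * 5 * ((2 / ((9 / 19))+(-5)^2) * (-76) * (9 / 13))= 879472 / 13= 67651.69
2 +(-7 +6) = 1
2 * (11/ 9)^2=242/ 81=2.99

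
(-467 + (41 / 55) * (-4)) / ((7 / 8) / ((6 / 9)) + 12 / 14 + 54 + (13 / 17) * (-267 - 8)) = 49216496 / 16139915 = 3.05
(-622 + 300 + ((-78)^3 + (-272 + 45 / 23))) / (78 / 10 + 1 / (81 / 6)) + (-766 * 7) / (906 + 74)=-103281921817 / 1711430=-60348.32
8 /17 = 0.47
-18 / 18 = -1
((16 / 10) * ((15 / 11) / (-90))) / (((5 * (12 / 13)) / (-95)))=247 / 495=0.50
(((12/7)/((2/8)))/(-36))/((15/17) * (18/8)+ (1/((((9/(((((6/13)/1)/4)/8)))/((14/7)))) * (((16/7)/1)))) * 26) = -4352/46193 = -0.09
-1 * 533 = -533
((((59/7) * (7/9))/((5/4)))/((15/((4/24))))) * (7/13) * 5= 826/5265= 0.16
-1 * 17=-17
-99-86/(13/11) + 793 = 8076/13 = 621.23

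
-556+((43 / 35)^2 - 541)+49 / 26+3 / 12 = -69646777 / 63700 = -1093.36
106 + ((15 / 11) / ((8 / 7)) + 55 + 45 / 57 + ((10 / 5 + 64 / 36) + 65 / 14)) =18054937 / 105336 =171.40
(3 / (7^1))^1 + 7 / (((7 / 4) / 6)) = 171 / 7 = 24.43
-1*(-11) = 11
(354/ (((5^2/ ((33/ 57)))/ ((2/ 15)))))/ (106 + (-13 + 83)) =59/ 9500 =0.01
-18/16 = -9/8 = -1.12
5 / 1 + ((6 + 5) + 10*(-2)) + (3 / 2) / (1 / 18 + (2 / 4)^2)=10 / 11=0.91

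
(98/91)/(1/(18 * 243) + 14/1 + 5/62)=949158/12410333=0.08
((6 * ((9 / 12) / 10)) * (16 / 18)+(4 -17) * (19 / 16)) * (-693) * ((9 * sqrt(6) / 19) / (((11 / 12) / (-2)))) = -2046303 * sqrt(6) / 190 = -26381.04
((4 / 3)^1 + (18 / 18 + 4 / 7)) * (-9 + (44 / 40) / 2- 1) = -27.45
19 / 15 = 1.27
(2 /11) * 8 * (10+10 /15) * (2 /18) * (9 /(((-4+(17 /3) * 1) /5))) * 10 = 5120 /11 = 465.45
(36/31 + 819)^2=646430625/961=672664.54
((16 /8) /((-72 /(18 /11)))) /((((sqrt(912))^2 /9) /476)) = -357 /1672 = -0.21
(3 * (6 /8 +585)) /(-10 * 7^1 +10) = -2343 /80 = -29.29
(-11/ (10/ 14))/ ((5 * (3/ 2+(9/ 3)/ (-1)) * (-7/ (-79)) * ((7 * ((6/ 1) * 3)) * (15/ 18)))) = 1738/ 7875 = 0.22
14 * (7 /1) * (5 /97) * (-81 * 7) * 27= -7501410 /97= -77334.12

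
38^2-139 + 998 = 2303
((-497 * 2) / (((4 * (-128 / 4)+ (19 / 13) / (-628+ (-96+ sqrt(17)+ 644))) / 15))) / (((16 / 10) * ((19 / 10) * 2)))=6434448520500 / 335899519691-2422875 * sqrt(17) / 70715688356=19.16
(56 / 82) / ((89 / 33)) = 924 / 3649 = 0.25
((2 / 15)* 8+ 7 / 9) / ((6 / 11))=913 / 270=3.38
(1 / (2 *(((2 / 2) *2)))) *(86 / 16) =43 / 32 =1.34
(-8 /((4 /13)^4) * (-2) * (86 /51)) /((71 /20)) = 847.92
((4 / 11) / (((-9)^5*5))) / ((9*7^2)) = -4 / 1432233495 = -0.00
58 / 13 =4.46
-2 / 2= -1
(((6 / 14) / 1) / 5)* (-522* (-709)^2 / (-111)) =262399482 / 1295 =202625.08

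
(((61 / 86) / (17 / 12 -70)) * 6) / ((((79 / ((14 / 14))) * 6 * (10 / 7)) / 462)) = -591822 / 13978655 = -0.04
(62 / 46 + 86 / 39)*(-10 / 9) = -31870 / 8073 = -3.95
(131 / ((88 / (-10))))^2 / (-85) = -85805 / 32912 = -2.61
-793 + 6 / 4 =-1583 / 2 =-791.50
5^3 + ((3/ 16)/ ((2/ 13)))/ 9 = 12013/ 96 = 125.14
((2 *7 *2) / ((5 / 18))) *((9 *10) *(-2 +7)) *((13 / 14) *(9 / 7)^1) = 379080 / 7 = 54154.29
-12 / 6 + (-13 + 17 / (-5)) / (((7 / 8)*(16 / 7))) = -51 / 5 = -10.20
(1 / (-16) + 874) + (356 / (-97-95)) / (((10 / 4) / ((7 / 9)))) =1886459 / 2160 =873.36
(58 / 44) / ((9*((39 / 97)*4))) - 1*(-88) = 2720957 / 30888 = 88.09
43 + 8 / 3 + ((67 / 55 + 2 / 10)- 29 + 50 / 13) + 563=1254677 / 2145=584.93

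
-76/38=-2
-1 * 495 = -495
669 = 669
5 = 5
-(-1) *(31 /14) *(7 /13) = 31 /26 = 1.19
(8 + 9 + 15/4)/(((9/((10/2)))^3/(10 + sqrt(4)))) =10375/243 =42.70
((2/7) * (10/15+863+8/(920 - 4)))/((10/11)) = 1305359/4809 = 271.44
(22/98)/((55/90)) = 0.37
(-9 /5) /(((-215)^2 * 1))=-9 /231125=-0.00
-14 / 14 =-1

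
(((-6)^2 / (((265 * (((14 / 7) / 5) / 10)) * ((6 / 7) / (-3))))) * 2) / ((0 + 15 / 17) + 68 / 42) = -9.50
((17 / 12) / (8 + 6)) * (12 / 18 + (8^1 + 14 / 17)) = 121 / 126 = 0.96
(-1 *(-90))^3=729000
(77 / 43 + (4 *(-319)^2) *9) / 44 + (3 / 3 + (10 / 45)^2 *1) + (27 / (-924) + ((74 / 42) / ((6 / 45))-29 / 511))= 83273.22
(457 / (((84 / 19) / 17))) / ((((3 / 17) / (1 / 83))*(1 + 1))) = 2509387 / 41832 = 59.99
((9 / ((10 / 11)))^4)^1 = 96059601 / 10000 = 9605.96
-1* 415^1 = -415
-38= -38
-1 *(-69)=69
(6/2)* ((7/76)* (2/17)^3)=42/93347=0.00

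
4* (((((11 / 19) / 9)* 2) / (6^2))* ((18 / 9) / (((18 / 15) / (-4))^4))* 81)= 440000 / 1539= 285.90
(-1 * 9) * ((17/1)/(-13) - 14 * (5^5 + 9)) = 5133645/13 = 394895.77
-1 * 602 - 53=-655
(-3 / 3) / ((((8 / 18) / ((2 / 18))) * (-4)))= 1 / 16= 0.06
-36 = -36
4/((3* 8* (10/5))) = 1/12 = 0.08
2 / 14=1 / 7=0.14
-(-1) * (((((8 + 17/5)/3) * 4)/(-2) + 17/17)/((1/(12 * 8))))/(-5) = 3168/25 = 126.72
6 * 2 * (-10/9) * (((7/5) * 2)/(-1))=112/3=37.33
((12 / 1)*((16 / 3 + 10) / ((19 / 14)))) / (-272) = -161 / 323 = -0.50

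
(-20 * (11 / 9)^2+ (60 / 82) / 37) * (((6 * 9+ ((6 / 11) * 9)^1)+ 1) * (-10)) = 24176798900 / 1351647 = 17886.92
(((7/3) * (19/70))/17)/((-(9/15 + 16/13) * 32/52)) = -3211/97104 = -0.03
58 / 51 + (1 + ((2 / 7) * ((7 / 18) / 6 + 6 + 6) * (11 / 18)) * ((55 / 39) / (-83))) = 786823889 / 374417316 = 2.10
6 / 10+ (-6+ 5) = -2 / 5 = -0.40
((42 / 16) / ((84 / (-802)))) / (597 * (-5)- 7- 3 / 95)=38095 / 4547888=0.01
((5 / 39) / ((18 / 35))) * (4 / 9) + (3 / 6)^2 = 4559 / 12636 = 0.36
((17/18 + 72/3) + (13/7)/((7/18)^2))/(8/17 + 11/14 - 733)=-3906991/76802355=-0.05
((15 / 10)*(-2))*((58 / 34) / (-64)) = 87 / 1088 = 0.08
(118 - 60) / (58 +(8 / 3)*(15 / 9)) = 261 / 281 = 0.93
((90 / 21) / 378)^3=125 / 85766121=0.00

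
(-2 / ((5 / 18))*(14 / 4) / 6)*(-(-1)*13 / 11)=-273 / 55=-4.96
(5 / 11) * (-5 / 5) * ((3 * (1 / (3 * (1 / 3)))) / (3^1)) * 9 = -4.09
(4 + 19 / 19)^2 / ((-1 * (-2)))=25 / 2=12.50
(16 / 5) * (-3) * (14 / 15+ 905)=-217424 / 25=-8696.96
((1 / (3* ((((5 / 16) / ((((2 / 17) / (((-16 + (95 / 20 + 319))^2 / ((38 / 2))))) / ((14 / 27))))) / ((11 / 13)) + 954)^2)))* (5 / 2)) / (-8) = -0.00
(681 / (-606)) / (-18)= 227 / 3636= 0.06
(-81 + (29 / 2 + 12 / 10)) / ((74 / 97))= -63341 / 740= -85.60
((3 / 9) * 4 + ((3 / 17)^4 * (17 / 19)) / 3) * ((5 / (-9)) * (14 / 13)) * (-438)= 3816853180 / 10921599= 349.48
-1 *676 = -676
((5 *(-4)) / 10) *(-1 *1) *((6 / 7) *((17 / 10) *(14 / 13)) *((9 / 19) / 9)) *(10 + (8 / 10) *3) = 12648 / 6175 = 2.05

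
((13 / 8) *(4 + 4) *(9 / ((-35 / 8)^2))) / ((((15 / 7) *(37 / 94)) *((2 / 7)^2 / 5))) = 410592 / 925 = 443.88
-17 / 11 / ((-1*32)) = 17 / 352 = 0.05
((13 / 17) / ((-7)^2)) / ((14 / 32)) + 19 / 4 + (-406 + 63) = -7888511 / 23324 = -338.21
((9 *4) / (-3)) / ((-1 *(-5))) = -12 / 5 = -2.40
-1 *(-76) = 76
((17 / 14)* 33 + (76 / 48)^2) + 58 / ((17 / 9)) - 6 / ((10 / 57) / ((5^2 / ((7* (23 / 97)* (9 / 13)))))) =-264374783 / 394128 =-670.78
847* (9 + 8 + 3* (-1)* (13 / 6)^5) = -277162963 / 2592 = -106930.16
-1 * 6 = -6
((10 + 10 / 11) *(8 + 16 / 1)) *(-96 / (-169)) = 276480 / 1859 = 148.73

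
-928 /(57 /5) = -4640 /57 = -81.40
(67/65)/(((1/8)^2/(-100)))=-85760/13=-6596.92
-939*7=-6573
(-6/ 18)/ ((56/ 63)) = -3/ 8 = -0.38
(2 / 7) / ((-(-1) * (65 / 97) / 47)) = 9118 / 455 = 20.04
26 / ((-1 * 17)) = -26 / 17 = -1.53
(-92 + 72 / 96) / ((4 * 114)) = -0.20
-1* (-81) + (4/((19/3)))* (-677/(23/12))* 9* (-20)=17583237/437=40236.24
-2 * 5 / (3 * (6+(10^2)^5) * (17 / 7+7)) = -35 / 990000000594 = -0.00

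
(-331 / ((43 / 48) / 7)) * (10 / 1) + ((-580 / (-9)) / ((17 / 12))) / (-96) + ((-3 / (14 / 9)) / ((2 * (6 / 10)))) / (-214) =-1019619980165 / 39421368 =-25864.65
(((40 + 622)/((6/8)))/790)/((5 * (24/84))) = 4634/5925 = 0.78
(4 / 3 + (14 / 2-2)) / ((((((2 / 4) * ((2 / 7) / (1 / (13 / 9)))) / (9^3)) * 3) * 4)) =1864.56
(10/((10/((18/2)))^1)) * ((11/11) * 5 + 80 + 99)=1656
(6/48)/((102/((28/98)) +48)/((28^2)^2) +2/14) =76832/88213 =0.87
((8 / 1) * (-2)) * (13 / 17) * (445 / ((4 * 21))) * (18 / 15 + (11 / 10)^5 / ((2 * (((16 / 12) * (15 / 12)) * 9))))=-621648001 / 7650000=-81.26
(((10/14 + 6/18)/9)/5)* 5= 22/189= 0.12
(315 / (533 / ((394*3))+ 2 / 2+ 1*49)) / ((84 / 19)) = 168435 / 119266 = 1.41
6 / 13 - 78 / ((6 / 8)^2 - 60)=7310 / 4121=1.77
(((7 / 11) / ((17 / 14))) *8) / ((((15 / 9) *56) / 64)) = 2688 / 935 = 2.87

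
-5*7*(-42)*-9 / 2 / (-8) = 6615 / 8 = 826.88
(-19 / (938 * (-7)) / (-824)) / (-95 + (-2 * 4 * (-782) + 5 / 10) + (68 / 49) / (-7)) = -133 / 233345058824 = -0.00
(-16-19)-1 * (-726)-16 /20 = 3451 /5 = 690.20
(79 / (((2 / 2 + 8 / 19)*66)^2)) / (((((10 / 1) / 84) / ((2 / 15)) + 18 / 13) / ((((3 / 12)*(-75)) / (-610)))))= 12976145 / 107055382104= 0.00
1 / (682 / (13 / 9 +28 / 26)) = 295 / 79794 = 0.00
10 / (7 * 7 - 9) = 1 / 4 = 0.25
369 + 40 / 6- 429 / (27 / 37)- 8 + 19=-1811 / 9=-201.22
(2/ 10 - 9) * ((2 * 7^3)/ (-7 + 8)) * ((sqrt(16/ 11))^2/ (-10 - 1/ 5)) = 43904/ 51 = 860.86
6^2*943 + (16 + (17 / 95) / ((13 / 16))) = 41945812 / 1235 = 33964.22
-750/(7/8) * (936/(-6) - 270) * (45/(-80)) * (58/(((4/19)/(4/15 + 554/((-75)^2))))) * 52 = -37605921912/35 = -1074454911.77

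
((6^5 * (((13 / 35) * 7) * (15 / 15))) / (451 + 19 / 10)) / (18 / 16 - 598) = -1617408 / 21625975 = -0.07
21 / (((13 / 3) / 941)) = 59283 / 13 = 4560.23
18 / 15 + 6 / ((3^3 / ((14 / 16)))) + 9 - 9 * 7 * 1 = -9469 / 180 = -52.61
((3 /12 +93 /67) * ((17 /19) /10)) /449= 7463 /22863080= 0.00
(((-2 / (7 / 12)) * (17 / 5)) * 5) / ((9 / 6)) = -272 / 7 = -38.86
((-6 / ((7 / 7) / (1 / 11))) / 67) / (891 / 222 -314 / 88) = -888 / 48575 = -0.02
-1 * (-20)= 20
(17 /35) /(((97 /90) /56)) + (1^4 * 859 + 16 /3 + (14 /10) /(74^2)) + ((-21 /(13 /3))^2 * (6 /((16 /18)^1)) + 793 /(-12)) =440766832011 /448840340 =982.01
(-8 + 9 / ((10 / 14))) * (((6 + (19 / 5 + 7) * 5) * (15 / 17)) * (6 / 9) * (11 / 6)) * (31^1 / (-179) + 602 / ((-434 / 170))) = -6625822060 / 94333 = -70238.64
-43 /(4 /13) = -559 /4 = -139.75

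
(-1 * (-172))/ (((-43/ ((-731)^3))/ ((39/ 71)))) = 60936390996/ 71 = 858259028.11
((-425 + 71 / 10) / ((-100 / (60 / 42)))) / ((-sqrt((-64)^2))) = -597 / 6400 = -0.09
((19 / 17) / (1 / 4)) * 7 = 532 / 17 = 31.29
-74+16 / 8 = -72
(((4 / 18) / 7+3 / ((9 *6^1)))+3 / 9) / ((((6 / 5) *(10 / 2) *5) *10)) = 53 / 37800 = 0.00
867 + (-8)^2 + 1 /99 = 92170 /99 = 931.01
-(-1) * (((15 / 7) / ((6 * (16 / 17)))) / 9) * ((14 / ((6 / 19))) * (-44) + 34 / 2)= -493085 / 6048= -81.53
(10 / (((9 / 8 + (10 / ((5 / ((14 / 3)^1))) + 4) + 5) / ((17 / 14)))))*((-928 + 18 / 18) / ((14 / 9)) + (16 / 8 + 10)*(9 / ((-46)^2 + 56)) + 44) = -1426430220 / 4141823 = -344.40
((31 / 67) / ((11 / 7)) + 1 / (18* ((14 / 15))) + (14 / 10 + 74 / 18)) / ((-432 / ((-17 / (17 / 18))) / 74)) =201517651 / 11143440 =18.08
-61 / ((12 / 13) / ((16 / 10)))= -1586 / 15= -105.73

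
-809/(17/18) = -14562/17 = -856.59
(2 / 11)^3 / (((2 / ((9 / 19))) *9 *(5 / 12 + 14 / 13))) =0.00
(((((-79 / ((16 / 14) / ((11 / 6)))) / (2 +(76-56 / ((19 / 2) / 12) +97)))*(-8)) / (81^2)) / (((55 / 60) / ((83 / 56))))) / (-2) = -124583 / 103978728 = -0.00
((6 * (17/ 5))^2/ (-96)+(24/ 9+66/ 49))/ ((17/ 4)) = -9449/ 124950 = -0.08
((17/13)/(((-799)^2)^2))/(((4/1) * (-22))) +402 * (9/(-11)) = -9020697048516817/27426110429432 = -328.91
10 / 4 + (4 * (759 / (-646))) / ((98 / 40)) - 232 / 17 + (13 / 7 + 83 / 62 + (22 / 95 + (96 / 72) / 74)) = -2619519244 / 272303535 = -9.62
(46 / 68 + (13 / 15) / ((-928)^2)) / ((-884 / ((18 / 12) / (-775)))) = 148554461 / 100299516928000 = 0.00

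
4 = 4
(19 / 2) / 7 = 19 / 14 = 1.36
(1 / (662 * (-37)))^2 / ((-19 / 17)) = -17 / 11399164684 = -0.00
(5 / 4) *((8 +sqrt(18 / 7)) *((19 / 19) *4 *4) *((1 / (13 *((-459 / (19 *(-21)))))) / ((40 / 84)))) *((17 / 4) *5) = 665 *sqrt(14) / 26 +18620 / 39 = 573.14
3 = 3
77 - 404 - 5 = -332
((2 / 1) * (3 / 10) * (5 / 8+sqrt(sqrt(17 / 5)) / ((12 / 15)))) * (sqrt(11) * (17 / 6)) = 17 * sqrt(11) * (5+2 * 17^(1 / 4) * 5^(3 / 4)) / 80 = 13.09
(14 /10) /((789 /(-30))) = -14 /263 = -0.05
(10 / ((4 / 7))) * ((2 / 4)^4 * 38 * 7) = 4655 / 16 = 290.94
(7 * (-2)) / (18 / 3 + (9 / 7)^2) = -686 / 375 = -1.83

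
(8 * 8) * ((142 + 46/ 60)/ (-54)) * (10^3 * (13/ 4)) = -44543200/ 81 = -549916.05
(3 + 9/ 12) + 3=27/ 4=6.75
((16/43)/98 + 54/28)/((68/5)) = 0.14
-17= -17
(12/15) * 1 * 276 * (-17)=-18768/5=-3753.60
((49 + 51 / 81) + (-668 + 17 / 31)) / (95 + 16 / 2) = -517117 / 86211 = -6.00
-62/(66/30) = -310/11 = -28.18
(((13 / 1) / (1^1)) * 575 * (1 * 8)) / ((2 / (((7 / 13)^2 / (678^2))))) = 28175 / 1493973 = 0.02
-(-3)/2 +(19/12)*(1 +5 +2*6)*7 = 201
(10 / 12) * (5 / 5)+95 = 575 / 6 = 95.83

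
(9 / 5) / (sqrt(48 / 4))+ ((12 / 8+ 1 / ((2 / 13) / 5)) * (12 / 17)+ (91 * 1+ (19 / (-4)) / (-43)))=3 * sqrt(3) / 10+ 19799 / 172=115.63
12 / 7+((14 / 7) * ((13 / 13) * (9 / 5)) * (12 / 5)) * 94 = 142428 / 175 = 813.87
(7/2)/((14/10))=5/2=2.50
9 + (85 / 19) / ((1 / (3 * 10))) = 2721 / 19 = 143.21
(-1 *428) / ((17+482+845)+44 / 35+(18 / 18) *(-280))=-0.40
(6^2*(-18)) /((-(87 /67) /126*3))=607824 /29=20959.45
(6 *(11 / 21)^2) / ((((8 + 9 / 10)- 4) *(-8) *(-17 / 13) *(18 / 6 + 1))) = 7865 / 979608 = 0.01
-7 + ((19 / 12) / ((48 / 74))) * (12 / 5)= -137 / 120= -1.14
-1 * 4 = -4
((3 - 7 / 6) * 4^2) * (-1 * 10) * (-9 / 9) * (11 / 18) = 4840 / 27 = 179.26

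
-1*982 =-982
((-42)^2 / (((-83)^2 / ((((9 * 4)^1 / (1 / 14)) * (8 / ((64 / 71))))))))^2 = 62257970298384 / 47458321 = 1311845.19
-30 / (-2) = 15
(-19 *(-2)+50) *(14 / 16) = 77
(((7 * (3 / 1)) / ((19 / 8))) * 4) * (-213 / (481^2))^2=30487968 / 1017030334099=0.00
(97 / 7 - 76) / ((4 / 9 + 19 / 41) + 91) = -160515 / 237398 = -0.68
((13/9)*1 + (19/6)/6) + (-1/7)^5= 1193261/605052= 1.97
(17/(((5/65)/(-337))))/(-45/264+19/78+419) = -255605064/1438259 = -177.72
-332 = -332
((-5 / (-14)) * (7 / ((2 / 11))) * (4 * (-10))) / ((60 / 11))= -605 / 6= -100.83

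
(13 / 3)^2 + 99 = 1060 / 9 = 117.78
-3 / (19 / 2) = -6 / 19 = -0.32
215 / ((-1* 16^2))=-215 / 256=-0.84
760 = 760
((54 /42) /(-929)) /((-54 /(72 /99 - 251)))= -2753 /429198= -0.01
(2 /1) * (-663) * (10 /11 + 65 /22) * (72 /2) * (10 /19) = -97070.81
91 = 91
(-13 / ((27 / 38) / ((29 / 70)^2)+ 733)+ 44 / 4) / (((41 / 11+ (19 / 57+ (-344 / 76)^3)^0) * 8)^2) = 1956548825 / 254798071424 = 0.01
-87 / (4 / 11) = -957 / 4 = -239.25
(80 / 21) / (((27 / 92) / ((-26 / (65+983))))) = -23920 / 74277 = -0.32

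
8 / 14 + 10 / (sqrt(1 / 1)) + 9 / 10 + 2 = 13.47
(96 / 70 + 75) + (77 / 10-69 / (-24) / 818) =3851305 / 45808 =84.07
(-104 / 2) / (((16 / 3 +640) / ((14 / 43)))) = -273 / 10406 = -0.03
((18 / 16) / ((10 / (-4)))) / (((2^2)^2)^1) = -9 / 320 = -0.03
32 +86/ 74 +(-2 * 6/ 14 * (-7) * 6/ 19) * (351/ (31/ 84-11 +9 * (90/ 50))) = 250892547/ 1644317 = 152.58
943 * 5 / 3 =4715 / 3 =1571.67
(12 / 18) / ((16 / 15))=5 / 8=0.62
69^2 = 4761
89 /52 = 1.71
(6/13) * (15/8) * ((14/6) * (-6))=-315/26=-12.12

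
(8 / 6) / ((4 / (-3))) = -1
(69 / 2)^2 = 4761 / 4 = 1190.25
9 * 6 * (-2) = -108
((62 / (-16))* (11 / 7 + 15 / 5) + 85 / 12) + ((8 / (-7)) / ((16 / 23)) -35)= -47.27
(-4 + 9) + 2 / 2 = 6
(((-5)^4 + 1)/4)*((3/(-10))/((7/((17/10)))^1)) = -15963/1400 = -11.40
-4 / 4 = -1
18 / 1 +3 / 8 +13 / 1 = 251 / 8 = 31.38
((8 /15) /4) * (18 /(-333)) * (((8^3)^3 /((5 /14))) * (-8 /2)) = 10834151.74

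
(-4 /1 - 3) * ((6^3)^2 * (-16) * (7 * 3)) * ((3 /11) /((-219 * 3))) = -36578304 /803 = -45552.06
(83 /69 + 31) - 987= -65881 /69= -954.80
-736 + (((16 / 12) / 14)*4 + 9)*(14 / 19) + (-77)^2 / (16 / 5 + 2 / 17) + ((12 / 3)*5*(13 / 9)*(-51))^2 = 34909017049 / 16074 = 2171769.13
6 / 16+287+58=2763 / 8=345.38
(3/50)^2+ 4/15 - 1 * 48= -357973/7500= -47.73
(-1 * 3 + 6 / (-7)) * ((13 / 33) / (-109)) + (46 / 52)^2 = 4518989 / 5673668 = 0.80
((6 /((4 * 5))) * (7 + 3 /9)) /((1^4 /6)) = 13.20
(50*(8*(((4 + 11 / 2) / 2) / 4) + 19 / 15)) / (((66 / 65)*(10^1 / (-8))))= -41990 / 99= -424.14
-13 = -13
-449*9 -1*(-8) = -4033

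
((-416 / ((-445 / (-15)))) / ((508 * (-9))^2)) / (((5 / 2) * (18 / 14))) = -364 / 1744109415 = -0.00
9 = 9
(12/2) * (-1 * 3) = -18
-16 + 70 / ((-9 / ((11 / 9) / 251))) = -326066 / 20331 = -16.04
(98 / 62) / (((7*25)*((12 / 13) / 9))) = 273 / 3100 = 0.09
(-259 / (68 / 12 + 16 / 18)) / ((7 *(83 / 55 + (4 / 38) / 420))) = -2923074 / 781691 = -3.74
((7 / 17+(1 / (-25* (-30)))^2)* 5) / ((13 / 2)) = 3937517 / 12431250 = 0.32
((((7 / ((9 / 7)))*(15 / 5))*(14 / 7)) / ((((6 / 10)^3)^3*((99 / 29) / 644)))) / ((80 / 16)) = 714940625000 / 5845851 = 122298.81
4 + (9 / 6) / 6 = 4.25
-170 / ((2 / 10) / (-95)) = 80750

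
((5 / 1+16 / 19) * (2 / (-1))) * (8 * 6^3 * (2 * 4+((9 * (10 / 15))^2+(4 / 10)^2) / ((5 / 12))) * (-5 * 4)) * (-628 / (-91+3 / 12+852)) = -15222995877888 / 482125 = -31574790.52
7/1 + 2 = 9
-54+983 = 929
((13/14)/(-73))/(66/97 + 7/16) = -10088/886585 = -0.01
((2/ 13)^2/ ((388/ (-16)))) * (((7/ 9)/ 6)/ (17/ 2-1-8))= 112/ 442611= 0.00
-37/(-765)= 37/765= 0.05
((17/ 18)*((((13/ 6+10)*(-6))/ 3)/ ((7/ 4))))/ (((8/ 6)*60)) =-1241/ 7560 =-0.16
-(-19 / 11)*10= 190 / 11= 17.27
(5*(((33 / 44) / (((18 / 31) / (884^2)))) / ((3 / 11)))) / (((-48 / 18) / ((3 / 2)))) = -83273905 / 8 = -10409238.12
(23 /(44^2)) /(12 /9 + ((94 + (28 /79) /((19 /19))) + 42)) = 0.00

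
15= 15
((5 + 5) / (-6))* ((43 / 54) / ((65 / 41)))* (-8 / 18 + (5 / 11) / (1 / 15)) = -1112453 / 208494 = -5.34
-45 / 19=-2.37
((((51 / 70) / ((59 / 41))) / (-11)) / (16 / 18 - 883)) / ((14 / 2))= 1107 / 148510670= 0.00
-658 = -658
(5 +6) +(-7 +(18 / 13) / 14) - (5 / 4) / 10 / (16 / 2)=23781 / 5824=4.08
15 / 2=7.50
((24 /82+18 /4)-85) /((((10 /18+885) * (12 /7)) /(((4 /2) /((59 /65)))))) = -1795521 /15423544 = -0.12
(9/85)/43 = 9/3655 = 0.00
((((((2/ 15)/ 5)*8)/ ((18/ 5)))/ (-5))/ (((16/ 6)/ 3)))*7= -7/ 75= -0.09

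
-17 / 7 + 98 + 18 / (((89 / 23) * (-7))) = 59127 / 623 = 94.91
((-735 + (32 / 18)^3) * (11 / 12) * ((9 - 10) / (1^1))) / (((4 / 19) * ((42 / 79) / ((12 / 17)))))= 8779212409 / 2082024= 4216.67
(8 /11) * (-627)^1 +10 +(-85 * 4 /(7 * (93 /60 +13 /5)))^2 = -104312206 /337561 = -309.02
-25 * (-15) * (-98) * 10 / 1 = -367500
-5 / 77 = -0.06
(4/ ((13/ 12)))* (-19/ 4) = -228/ 13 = -17.54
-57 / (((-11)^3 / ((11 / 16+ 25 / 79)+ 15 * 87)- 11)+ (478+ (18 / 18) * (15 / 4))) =-376379892 / 3101706151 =-0.12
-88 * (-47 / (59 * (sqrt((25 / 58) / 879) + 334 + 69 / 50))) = 88398434137200 / 422915119920059 - 25850000 * sqrt(50982) / 422915119920059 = 0.21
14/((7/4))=8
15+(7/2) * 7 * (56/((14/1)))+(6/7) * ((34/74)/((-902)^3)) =113.00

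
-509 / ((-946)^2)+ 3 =2684239 / 894916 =3.00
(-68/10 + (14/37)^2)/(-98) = 22783/335405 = 0.07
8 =8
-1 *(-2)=2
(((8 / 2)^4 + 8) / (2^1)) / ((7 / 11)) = 1452 / 7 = 207.43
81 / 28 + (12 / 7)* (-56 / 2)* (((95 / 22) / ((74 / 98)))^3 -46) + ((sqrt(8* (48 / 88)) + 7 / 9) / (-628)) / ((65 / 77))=-293271762742847716 / 43344778321845 -7* sqrt(33) / 10205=-6766.03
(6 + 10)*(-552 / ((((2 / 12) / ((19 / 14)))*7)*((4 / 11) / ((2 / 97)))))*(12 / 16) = -2076624 / 4753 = -436.91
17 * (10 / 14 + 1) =204 / 7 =29.14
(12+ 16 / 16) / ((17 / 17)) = 13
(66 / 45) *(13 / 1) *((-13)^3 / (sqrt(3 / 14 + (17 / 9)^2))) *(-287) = 541002462 *sqrt(60046) / 21445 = 6181804.01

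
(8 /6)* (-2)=-8 /3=-2.67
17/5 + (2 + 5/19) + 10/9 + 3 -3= 5792/855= 6.77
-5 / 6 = -0.83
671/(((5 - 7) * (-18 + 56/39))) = 26169/1292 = 20.25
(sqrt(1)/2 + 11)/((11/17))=391/22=17.77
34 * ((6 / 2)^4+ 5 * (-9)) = 1224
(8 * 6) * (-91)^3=-36171408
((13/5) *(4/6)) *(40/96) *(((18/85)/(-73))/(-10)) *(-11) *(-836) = 59774/31025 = 1.93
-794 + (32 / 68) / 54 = -364442 / 459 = -793.99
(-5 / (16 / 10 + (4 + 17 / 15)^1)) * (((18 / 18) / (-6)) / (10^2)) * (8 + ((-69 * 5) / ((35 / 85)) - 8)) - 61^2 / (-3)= 21028381 / 16968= 1239.30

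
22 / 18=11 / 9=1.22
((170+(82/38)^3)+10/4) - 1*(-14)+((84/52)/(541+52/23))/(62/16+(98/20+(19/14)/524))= 95924079448785/488042556118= 196.55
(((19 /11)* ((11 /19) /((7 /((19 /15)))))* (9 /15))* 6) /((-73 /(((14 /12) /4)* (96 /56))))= -57 /12775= -0.00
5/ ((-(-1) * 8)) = 5/ 8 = 0.62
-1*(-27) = 27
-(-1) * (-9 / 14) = -9 / 14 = -0.64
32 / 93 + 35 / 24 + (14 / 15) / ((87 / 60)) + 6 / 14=434167 / 151032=2.87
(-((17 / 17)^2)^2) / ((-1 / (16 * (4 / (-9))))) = -64 / 9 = -7.11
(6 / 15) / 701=2 / 3505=0.00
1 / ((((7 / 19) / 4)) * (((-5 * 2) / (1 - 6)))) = 38 / 7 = 5.43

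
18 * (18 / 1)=324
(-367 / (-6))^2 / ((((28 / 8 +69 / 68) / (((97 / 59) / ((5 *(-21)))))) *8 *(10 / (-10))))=1.62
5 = 5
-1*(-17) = 17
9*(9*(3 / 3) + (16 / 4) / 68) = 1386 / 17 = 81.53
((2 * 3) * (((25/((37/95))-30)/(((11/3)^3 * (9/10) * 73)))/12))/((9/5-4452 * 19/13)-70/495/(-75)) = -658125/811099930861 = -0.00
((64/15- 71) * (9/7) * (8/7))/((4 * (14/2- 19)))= 143/70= 2.04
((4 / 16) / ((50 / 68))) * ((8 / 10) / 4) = 17 / 250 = 0.07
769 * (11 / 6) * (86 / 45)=363737 / 135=2694.35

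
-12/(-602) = 6/301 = 0.02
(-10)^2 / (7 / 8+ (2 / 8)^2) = 320 / 3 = 106.67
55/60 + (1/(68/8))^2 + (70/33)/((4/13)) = 298487/38148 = 7.82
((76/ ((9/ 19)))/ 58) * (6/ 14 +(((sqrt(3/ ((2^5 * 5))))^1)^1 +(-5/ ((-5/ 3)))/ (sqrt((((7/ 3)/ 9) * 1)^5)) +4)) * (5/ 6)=361 * sqrt(30)/ 6264 +55955/ 5481 +438615 * sqrt(21)/ 9947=212.59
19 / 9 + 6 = 73 / 9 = 8.11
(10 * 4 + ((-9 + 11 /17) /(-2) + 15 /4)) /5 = 3259 /340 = 9.59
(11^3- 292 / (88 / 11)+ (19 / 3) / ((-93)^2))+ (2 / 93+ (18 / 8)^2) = 539525203 / 415152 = 1299.58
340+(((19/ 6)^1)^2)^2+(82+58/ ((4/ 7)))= 808777/ 1296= 624.06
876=876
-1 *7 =-7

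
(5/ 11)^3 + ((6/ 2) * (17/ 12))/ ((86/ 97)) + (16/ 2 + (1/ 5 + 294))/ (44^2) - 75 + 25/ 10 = -308858507/ 4578640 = -67.46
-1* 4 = -4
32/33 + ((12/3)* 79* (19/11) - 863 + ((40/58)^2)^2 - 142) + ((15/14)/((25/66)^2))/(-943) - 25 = -9301805464647032/19258642759125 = -482.99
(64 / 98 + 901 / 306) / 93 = 3173 / 82026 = 0.04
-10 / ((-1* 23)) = 10 / 23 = 0.43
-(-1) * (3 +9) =12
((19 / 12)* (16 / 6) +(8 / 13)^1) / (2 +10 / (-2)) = -566 / 351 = -1.61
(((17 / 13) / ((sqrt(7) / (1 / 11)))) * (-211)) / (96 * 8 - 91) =-3587 * sqrt(7) / 677677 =-0.01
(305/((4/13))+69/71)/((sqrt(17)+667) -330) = 2.91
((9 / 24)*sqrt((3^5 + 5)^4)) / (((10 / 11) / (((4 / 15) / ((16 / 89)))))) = 940819 / 25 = 37632.76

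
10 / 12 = 5 / 6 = 0.83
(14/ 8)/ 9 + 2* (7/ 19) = 637/ 684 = 0.93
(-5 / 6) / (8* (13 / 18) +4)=-15 / 176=-0.09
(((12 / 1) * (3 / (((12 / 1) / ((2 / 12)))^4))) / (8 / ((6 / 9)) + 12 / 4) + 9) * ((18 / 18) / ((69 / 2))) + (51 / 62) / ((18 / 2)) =183418937 / 520680960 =0.35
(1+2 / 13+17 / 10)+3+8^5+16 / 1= 4262681 / 130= 32789.85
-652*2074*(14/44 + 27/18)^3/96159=-84.52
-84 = -84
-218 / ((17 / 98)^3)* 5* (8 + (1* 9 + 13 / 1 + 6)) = -36932374080 / 4913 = -7517275.41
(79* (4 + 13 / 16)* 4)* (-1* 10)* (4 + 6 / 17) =-66197.35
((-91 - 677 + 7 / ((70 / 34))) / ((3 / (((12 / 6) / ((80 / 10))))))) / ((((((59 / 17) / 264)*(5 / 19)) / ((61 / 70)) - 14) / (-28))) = -3314281036 / 26000585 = -127.47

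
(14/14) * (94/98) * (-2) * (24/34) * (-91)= 123.23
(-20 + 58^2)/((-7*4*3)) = -836/21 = -39.81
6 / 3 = 2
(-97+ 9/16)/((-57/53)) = 81779/912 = 89.67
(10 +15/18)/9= 65/54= 1.20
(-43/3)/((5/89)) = -3827/15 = -255.13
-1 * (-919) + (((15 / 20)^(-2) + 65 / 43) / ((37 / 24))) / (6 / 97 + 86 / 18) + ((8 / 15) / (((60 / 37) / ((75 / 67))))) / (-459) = 570202429691221 / 620162691525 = 919.44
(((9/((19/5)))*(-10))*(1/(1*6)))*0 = 0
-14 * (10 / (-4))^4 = -4375 / 8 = -546.88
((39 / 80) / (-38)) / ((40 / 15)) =-117 / 24320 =-0.00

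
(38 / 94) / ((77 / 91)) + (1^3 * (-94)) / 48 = -18371 / 12408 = -1.48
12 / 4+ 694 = 697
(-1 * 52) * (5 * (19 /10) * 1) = -494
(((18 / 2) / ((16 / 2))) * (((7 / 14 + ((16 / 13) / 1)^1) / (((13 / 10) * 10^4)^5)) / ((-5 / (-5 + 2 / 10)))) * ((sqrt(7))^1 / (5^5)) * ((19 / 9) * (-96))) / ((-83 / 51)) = 78489 * sqrt(7) / 391235495117187500000000000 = 0.00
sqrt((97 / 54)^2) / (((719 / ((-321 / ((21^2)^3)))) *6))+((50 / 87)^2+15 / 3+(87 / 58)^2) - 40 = -90791141866840561 / 2800492503128586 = -32.42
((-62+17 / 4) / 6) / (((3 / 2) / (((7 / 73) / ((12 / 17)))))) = -9163 / 10512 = -0.87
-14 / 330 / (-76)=7 / 12540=0.00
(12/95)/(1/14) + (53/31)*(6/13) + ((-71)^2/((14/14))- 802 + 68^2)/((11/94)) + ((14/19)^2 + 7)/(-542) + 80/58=75742.29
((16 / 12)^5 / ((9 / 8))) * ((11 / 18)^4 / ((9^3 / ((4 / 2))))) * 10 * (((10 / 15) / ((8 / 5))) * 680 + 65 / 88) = 127767481600 / 31381059609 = 4.07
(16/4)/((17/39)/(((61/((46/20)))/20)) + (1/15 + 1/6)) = 31720/4457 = 7.12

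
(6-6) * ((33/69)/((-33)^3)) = 0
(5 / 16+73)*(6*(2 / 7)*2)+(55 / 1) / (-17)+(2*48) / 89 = 5278565 / 21182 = 249.20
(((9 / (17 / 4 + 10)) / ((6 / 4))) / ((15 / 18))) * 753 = 36144 / 95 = 380.46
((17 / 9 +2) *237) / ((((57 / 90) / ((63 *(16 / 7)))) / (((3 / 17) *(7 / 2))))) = 41806800 / 323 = 129432.82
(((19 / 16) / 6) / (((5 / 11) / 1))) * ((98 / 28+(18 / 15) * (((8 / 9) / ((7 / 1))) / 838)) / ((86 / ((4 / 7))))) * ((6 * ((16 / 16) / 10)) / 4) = 64368029 / 42375984000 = 0.00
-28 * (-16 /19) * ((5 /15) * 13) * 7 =40768 /57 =715.23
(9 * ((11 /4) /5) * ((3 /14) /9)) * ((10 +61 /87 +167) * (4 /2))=8503 /203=41.89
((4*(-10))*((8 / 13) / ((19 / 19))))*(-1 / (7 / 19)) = 6080 / 91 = 66.81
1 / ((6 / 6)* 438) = 1 / 438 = 0.00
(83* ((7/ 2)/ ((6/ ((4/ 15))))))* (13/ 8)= 7553/ 360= 20.98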